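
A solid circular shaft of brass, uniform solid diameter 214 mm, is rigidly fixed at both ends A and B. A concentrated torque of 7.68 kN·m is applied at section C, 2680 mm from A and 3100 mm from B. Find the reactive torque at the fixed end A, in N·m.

4120 N·m

With uniform GJ and both ends fixed, compatibility θ_AC = θ_CB gives T_A·a = T_B·b, together with T_A + T_B = T₀.
T_A = T₀·b/(a+b) = 7680·3100/5780 = 4119 N·m; T_B = 3561 N·m.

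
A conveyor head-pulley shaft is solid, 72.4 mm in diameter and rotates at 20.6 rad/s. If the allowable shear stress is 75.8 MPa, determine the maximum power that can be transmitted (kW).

116 kW

J = πd⁴/32 = π(0.0724)⁴/32 = 2.697×10^-6 m⁴.
T_max = τ_allow·J/r = 7.58×10^7 × 2.697×10^-6 / 0.0362 = 5648 N·m.
ω = 20.6 rad/s, so P_max = T_max·ω = 1.164×10^5 W.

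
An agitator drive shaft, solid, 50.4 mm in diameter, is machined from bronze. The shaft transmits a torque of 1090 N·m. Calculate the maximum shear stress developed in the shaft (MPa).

J = πd⁴/32 = π(0.0504)⁴/32 = 6.335×10^-7 m⁴.
τ_max = T·r/J = 1090 × 0.0252 / 6.335×10^-7 = 4.336×10^7 Pa.

43.4 MPa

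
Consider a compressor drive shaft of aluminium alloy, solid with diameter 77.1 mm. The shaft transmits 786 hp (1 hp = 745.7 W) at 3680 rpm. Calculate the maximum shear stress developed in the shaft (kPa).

16900 kPa

ω = 2π·3680/60 = 385.4 rad/s, so T = P/ω = 786×745.7 / 385.4 = 1521 N·m.
J = πd⁴/32 = π(0.0771)⁴/32 = 3.469×10^-6 m⁴.
τ_max = T·r/J = 1521 × 0.0385 / 3.469×10^-6 = 1.690×10^7 Pa.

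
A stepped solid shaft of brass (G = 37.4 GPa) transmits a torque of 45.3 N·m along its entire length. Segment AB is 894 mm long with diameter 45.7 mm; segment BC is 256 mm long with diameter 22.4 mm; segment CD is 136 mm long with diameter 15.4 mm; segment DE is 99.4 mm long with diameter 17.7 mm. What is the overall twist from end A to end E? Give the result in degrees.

3.29°

J_AB = π(0.0457)⁴/32 = 4.28×10^-7 m⁴; J_BC = π(0.0224)⁴/32 = 2.47×10^-8 m⁴; J_CD = π(0.0154)⁴/32 = 5.52×10^-9 m⁴; J_DE = π(0.0177)⁴/32 = 9.64×10^-9 m⁴.
θ = (T/G)·Σ L_i/J_i = (45.30/37.4×10⁹)·(0.894/4.28×10^-7 + 0.256/2.47×10^-8 + 0.136/5.52×10^-9 + 0.0994/9.64×10^-9) = 0.05740 rad.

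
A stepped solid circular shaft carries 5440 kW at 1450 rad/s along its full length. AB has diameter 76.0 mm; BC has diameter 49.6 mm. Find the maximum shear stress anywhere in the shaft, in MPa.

157 MPa

ω = 1450 rad/s, so T = P/ω = 5440×10³ / 1450 = 3752 N·m.
Under the same torque, τ_max = 16T/(πd³) is largest where d is smallest — segment BC (d = 49.6 mm).
τ_max = 16·3752/(π·(0.0496)³) = 1.566×10^8 Pa.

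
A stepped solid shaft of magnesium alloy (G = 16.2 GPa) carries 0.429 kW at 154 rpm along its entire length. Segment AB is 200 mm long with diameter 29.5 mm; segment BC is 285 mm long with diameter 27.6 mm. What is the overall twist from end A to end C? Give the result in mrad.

12.6 mrad

ω = 2π·154/60 = 16.13 rad/s, so T = P/ω = 0.429×10³ / 16.13 = 26.60 N·m.
J_AB = π(0.0295)⁴/32 = 7.44×10^-8 m⁴; J_BC = π(0.0276)⁴/32 = 5.70×10^-8 m⁴.
θ = (T/G)·Σ L_i/J_i = (26.60/16.2×10⁹)·(0.200/7.44×10^-8 + 0.285/5.70×10^-8) = 0.01263 rad.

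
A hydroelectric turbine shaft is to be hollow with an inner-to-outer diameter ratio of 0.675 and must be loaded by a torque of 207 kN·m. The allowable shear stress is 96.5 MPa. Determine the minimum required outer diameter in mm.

For a hollow shaft with d_i/d_o = 0.675: τ_max = 16T/(π d_o³ (1−k⁴)), so d_o = [16T/(π τ_allow (1−k⁴))]^(1/3) = [16·207000/(π·9.65×10^7·0.7924)]^(1/3) = 0.2398 m.

240 mm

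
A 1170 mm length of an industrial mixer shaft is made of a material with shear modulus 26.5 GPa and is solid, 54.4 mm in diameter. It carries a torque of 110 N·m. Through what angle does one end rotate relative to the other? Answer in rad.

0.00565 rad

J = πd⁴/32 = π(0.0544)⁴/32 = 8.598×10^-7 m⁴.
θ = T·L/(G·J) = 110.0 × 1.17 / (26.5×10⁹ × 8.598×10^-7) = 5.649×10^-3 rad.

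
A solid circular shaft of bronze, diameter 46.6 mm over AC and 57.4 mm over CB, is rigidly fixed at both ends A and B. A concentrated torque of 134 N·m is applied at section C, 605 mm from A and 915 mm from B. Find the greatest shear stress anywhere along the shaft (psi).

Compatibility: T_A·a/J_AC = T_B·b/J_CB with T_A + T_B = T₀.
J_AC = 4.63×10^-7 m⁴, J_CB = 1.07×10^-6 m⁴, so T_A = T₀·(J_AC/a)/((J_AC/a)+(J_CB/b)) = 53.13 N·m, T_B = 80.87 N·m.
τ in each portion: τ_AC = 2.67×10^6 Pa, τ_CB = 2.18×10^6 Pa; maximum is in AC.
τ_max = T_AC·r/J = 53.13·0.0233/4.63×10^-7 = 2.674×10^6 Pa.

388 psi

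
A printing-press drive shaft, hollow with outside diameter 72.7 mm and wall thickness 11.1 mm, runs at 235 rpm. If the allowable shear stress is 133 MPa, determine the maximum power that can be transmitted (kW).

J = π(d_o⁴ − d_i⁴)/32 = π(0.0727⁴ − 0.0505⁴)/32 = 2.104×10^-6 m⁴.
T_max = τ_allow·J/r = 1.33×10^8 × 2.104×10^-6 / 0.0364 = 7698 N·m.
ω = 2π·235/60 = 24.61 rad/s, so P_max = T_max·ω = 1.894×10^5 W.

189 kW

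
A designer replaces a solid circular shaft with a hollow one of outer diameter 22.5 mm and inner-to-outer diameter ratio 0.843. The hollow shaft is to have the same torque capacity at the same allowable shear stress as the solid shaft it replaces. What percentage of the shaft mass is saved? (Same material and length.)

53.8 %

Equal τ_max and T ⇒ the solid shaft needs d_s³ = d_o³(1−k⁴), so d_s = 22.5·(1−0.843⁴)^(1/3) = 17.80 mm.
Area ratio A_h/A_s = d_o²(1−k²)/d_s² = (1−k²)/(1−k⁴)^(2/3) = 0.4624.
Mass saving = 1 − 0.4624 = 53.8 %.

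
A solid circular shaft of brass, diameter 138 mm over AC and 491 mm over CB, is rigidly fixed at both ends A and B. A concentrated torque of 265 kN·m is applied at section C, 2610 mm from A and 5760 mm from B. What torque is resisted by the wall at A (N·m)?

3600 N·m

Compatibility: T_A·a/J_AC = T_B·b/J_CB with T_A + T_B = T₀.
J_AC = 3.56×10^-5 m⁴, J_CB = 5.71×10^-3 m⁴, so T_A = T₀·(J_AC/a)/((J_AC/a)+(J_CB/b)) = 3600 N·m, T_B = 261400 N·m.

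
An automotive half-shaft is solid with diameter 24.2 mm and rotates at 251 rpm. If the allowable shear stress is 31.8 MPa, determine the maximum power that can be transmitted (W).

J = πd⁴/32 = π(0.0242)⁴/32 = 3.367×10^-8 m⁴.
T_max = τ_allow·J/r = 3.18×10^7 × 3.367×10^-8 / 0.0121 = 88.49 N·m.
ω = 2π·251/60 = 26.28 rad/s, so P_max = T_max·ω = 2326 W.

2330 W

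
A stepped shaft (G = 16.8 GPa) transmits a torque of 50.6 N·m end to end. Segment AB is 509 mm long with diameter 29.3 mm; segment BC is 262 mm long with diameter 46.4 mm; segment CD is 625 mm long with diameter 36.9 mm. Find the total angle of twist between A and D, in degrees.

J_AB = π(0.0293)⁴/32 = 7.24×10^-8 m⁴; J_BC = π(0.0464)⁴/32 = 4.55×10^-7 m⁴; J_CD = π(0.0369)⁴/32 = 1.82×10^-7 m⁴.
θ = (T/G)·Σ L_i/J_i = (50.60/16.8×10⁹)·(0.509/7.24×10^-8 + 0.262/4.55×10^-7 + 0.625/1.82×10^-7) = 0.03326 rad.

1.91°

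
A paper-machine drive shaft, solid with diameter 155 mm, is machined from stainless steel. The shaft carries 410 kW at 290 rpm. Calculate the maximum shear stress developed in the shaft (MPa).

ω = 2π·290/60 = 30.37 rad/s, so T = P/ω = 410×10³ / 30.37 = 13500 N·m.
J = πd⁴/32 = π(0.155)⁴/32 = 5.667×10^-5 m⁴.
τ_max = T·r/J = 13500 × 0.0775 / 5.667×10^-5 = 1.846×10^7 Pa.

18.5 MPa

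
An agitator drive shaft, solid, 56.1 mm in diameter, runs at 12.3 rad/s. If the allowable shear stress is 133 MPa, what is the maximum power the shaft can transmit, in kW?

56.7 kW

J = πd⁴/32 = π(0.0561)⁴/32 = 9.724×10^-7 m⁴.
T_max = τ_allow·J/r = 1.33×10^8 × 9.724×10^-7 / 0.0281 = 4611 N·m.
ω = 12.3 rad/s, so P_max = T_max·ω = 5.671×10^4 W.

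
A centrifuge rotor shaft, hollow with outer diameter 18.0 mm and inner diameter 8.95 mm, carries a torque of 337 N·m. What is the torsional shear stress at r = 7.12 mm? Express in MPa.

248 MPa

J = π(d_o⁴ − d_i⁴)/32 = π(0.0180⁴ − 0.00895⁴)/32 = 9.676×10^-9 m⁴.
Shear stress varies linearly with radius: τ = T·r/J = 337.0 × 0.00712 / 9.676×10^-9 = 2.480×10^8 Pa.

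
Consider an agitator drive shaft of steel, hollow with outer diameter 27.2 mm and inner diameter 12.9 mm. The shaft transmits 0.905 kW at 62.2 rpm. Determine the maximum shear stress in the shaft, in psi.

5370 psi

ω = 2π·62.2/60 = 6.514 rad/s, so T = P/ω = 0.905×10³ / 6.514 = 138.9 N·m.
J = π(d_o⁴ − d_i⁴)/32 = π(0.0272⁴ − 0.0129⁴)/32 = 5.102×10^-8 m⁴.
τ_max = T·r/J = 138.9 × 0.0136 / 5.102×10^-8 = 3.704×10^7 Pa.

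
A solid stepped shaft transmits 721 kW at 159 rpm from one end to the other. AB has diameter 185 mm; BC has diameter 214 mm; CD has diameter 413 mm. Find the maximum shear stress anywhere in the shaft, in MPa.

ω = 2π·159/60 = 16.65 rad/s, so T = P/ω = 721×10³ / 16.65 = 43300 N·m.
Under the same torque, τ_max = 16T/(πd³) is largest where d is smallest — segment AB (d = 185 mm).
τ_max = 16·43300/(π·(0.185)³) = 3.483×10^7 Pa.

34.8 MPa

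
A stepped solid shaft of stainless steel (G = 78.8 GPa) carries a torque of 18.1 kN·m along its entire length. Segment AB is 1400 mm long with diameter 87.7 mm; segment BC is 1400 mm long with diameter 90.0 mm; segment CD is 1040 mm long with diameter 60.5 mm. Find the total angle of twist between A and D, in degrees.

J_AB = π(0.0877)⁴/32 = 5.81×10^-6 m⁴; J_BC = π(0.0900)⁴/32 = 6.44×10^-6 m⁴; J_CD = π(0.0605)⁴/32 = 1.32×10^-6 m⁴.
θ = (T/G)·Σ L_i/J_i = (18100/78.8×10⁹)·(1.40/5.81×10^-6 + 1.40/6.44×10^-6 + 1.04/1.32×10^-6) = 0.2869 rad.

16.4°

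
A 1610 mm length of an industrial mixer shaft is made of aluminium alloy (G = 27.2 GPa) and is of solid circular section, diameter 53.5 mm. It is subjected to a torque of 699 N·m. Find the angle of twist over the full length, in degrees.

J = πd⁴/32 = π(0.0535)⁴/32 = 8.043×10^-7 m⁴.
θ = T·L/(G·J) = 699.0 × 1.61 / (27.2×10⁹ × 8.043×10^-7) = 0.05144 rad.

2.95°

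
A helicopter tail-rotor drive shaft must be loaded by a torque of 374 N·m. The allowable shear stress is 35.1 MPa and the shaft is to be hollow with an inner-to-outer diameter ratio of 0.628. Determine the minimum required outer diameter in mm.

For a hollow shaft with d_i/d_o = 0.628: τ_max = 16T/(π d_o³ (1−k⁴)), so d_o = [16T/(π τ_allow (1−k⁴))]^(1/3) = [16·374.0/(π·3.51×10^7·0.8445)]^(1/3) = 0.04005 m.

40.1 mm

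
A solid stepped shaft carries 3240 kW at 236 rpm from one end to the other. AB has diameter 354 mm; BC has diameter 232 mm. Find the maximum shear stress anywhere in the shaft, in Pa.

5.35e7 Pa

ω = 2π·236/60 = 24.71 rad/s, so T = P/ω = 3240×10³ / 24.71 = 131100 N·m.
Under the same torque, τ_max = 16T/(πd³) is largest where d is smallest — segment BC (d = 232 mm).
τ_max = 16·131100/(π·(0.232)³) = 5.347×10^7 Pa.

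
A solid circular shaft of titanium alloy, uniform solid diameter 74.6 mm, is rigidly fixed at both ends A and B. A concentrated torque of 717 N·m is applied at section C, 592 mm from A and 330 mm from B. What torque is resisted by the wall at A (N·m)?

With uniform GJ and both ends fixed, compatibility θ_AC = θ_CB gives T_A·a = T_B·b, together with T_A + T_B = T₀.
T_A = T₀·b/(a+b) = 717.0·330/922.0 = 256.6 N·m; T_B = 460.4 N·m.

257 N·m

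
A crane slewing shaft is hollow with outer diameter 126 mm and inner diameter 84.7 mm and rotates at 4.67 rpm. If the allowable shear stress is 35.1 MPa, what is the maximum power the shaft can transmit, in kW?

J = π(d_o⁴ − d_i⁴)/32 = π(0.126⁴ − 0.0847⁴)/32 = 1.969×10^-5 m⁴.
T_max = τ_allow·J/r = 3.51×10^7 × 1.969×10^-5 / 0.0630 = 10970 N·m.
ω = 2π·4.67/60 = 0.4890 rad/s, so P_max = T_max·ω = 5365 W.

5.37 kW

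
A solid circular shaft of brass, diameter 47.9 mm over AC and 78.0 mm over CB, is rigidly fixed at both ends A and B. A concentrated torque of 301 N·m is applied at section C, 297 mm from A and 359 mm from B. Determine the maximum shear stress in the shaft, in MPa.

2.76 MPa

Compatibility: T_A·a/J_AC = T_B·b/J_CB with T_A + T_B = T₀.
J_AC = 5.17×10^-7 m⁴, J_CB = 3.63×10^-6 m⁴, so T_A = T₀·(J_AC/a)/((J_AC/a)+(J_CB/b)) = 44.15 N·m, T_B = 256.8 N·m.
τ in each portion: τ_AC = 2.05×10^6 Pa, τ_CB = 2.76×10^6 Pa; maximum is in CB.
τ_max = T_CB·r/J = 256.8·0.0390/3.63×10^-6 = 2.757×10^6 Pa.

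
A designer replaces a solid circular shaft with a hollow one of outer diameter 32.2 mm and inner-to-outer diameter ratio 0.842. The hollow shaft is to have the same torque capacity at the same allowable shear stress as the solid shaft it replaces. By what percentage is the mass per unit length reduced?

53.6 %

Equal τ_max and T ⇒ the solid shaft needs d_s³ = d_o³(1−k⁴), so d_s = 32.2·(1−0.842⁴)^(1/3) = 25.51 mm.
Area ratio A_h/A_s = d_o²(1−k²)/d_s² = (1−k²)/(1−k⁴)^(2/3) = 0.4636.
Mass saving = 1 − 0.4636 = 53.6 %.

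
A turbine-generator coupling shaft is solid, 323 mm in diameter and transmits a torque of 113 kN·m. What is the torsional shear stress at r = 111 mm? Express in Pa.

J = πd⁴/32 = π(0.323)⁴/32 = 1.069×10^-3 m⁴.
Shear stress varies linearly with radius: τ = T·r/J = 113000 × 0.111 / 1.069×10^-3 = 1.174×10^7 Pa.

1.17e7 Pa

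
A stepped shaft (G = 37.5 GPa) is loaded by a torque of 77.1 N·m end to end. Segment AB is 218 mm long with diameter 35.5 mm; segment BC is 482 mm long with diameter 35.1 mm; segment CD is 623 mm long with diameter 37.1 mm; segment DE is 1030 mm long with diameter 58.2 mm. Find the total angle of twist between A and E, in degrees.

J_AB = π(0.0355)⁴/32 = 1.56×10^-7 m⁴; J_BC = π(0.0351)⁴/32 = 1.49×10^-7 m⁴; J_CD = π(0.0371)⁴/32 = 1.86×10^-7 m⁴; J_DE = π(0.0582)⁴/32 = 1.13×10^-6 m⁴.
θ = (T/G)·Σ L_i/J_i = (77.10/37.5×10⁹)·(0.218/1.56×10^-7 + 0.482/1.49×10^-7 + 0.623/1.86×10^-7 + 1.03/1.13×10^-6) = 0.01829 rad.

1.05°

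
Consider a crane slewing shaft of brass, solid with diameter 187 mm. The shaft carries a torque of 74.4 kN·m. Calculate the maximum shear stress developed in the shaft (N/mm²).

J = πd⁴/32 = π(0.187)⁴/32 = 1.201×10^-4 m⁴.
τ_max = T·r/J = 74400 × 0.0935 / 1.201×10^-4 = 5.795×10^7 Pa.

57.9 N/mm²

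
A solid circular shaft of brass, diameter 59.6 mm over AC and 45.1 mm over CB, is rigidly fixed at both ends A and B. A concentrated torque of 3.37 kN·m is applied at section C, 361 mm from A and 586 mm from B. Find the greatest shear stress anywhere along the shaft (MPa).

67.4 MPa

Compatibility: T_A·a/J_AC = T_B·b/J_CB with T_A + T_B = T₀.
J_AC = 1.24×10^-6 m⁴, J_CB = 4.06×10^-7 m⁴, so T_A = T₀·(J_AC/a)/((J_AC/a)+(J_CB/b)) = 2804 N·m, T_B = 566.3 N·m.
τ in each portion: τ_AC = 6.74×10^7 Pa, τ_CB = 3.14×10^7 Pa; maximum is in AC.
τ_max = T_AC·r/J = 2804·0.0298/1.24×10^-6 = 6.745×10^7 Pa.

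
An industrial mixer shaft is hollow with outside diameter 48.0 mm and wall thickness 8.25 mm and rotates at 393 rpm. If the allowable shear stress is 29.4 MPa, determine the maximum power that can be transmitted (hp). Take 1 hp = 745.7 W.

28.7 hp

J = π(d_o⁴ − d_i⁴)/32 = π(0.0480⁴ − 0.0315⁴)/32 = 4.245×10^-7 m⁴.
T_max = τ_allow·J/r = 2.94×10^7 × 4.245×10^-7 / 0.0240 = 520.0 N·m.
ω = 2π·393/60 = 41.15 rad/s, so P_max = T_max·ω = 2.140×10^4 W.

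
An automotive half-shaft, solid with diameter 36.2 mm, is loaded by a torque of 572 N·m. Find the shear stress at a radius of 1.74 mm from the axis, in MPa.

5.90 MPa

J = πd⁴/32 = π(0.0362)⁴/32 = 1.686×10^-7 m⁴.
Shear stress varies linearly with radius: τ = T·r/J = 572.0 × 0.00174 / 1.686×10^-7 = 5.904×10^6 Pa.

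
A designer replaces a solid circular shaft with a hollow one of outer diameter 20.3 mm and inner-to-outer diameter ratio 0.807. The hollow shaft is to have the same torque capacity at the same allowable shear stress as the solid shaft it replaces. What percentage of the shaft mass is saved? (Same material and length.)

49.6 %

Equal τ_max and T ⇒ the solid shaft needs d_s³ = d_o³(1−k⁴), so d_s = 20.3·(1−0.807⁴)^(1/3) = 16.89 mm.
Area ratio A_h/A_s = d_o²(1−k²)/d_s² = (1−k²)/(1−k⁴)^(2/3) = 0.5038.
Mass saving = 1 − 0.5038 = 49.6 %.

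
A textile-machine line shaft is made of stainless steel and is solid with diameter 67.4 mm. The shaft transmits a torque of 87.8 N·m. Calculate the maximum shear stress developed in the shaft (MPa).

1.46 MPa

J = πd⁴/32 = π(0.0674)⁴/32 = 2.026×10^-6 m⁴.
τ_max = T·r/J = 87.80 × 0.0337 / 2.026×10^-6 = 1.460×10^6 Pa.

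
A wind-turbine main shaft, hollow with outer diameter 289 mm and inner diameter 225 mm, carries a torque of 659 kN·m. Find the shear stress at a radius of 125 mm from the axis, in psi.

27600 psi

J = π(d_o⁴ − d_i⁴)/32 = π(0.289⁴ − 0.225⁴)/32 = 4.332×10^-4 m⁴.
Shear stress varies linearly with radius: τ = T·r/J = 659000 × 0.125 / 4.332×10^-4 = 1.901×10^8 Pa.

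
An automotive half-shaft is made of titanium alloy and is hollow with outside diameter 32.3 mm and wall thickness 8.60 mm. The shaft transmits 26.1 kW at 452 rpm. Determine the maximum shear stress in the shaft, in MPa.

87.5 MPa

ω = 2π·452/60 = 47.33 rad/s, so T = P/ω = 26.1×10³ / 47.33 = 551.4 N·m.
J = π(d_o⁴ − d_i⁴)/32 = π(0.0323⁴ − 0.0151⁴)/32 = 1.018×10^-7 m⁴.
τ_max = T·r/J = 551.4 × 0.0161 / 1.018×10^-7 = 8.752×10^7 Pa.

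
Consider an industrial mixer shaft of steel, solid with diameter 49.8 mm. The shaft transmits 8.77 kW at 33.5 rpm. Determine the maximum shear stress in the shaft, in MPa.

ω = 2π·33.5/60 = 3.508 rad/s, so T = P/ω = 8.77×10³ / 3.508 = 2500 N·m.
J = πd⁴/32 = π(0.0498)⁴/32 = 6.038×10^-7 m⁴.
τ_max = T·r/J = 2500 × 0.0249 / 6.038×10^-7 = 1.031×10^8 Pa.

103 MPa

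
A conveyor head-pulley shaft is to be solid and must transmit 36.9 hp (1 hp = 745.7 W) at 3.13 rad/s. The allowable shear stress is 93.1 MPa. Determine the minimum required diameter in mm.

78.3 mm

ω = 3.13 rad/s, so T = P/ω = 36.9×745.7 / 3.130 = 8791 N·m.
For a solid shaft τ_max = 16T/(πd³), so d = (16T/(π τ_allow))^(1/3) = (16·8791/(π·9.31×10^7))^(1/3) = 0.07835 m.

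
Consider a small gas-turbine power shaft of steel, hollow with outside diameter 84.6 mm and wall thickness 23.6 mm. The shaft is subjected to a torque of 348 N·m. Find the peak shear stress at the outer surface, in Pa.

J = π(d_o⁴ − d_i⁴)/32 = π(0.0846⁴ − 0.0374⁴)/32 = 4.837×10^-6 m⁴.
τ_max = T·r/J = 348.0 × 0.0423 / 4.837×10^-6 = 3.043×10^6 Pa.

3.04e6 Pa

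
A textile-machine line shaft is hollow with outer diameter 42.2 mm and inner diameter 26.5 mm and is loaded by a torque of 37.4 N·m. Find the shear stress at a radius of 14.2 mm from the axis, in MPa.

2.02 MPa

J = π(d_o⁴ − d_i⁴)/32 = π(0.0422⁴ − 0.0265⁴)/32 = 2.629×10^-7 m⁴.
Shear stress varies linearly with radius: τ = T·r/J = 37.40 × 0.0142 / 2.629×10^-7 = 2.020×10^6 Pa.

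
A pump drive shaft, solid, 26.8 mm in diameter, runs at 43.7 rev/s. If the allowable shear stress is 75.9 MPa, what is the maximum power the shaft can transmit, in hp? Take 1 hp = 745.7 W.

J = πd⁴/32 = π(0.0268)⁴/32 = 5.065×10^-8 m⁴.
T_max = τ_allow·J/r = 7.59×10^7 × 5.065×10^-8 / 0.0134 = 286.9 N·m.
ω = 2π·43.7 = 274.6 rad/s, so P_max = T_max·ω = 7.877×10^4 W.

106 hp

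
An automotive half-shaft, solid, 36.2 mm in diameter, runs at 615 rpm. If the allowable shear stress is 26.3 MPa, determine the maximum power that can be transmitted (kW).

15.8 kW

J = πd⁴/32 = π(0.0362)⁴/32 = 1.686×10^-7 m⁴.
T_max = τ_allow·J/r = 2.63×10^7 × 1.686×10^-7 / 0.0181 = 245.0 N·m.
ω = 2π·615/60 = 64.40 rad/s, so P_max = T_max·ω = 1.578×10^4 W.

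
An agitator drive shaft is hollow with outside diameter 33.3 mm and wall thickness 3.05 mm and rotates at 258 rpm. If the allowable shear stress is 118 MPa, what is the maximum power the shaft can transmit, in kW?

12.8 kW

J = π(d_o⁴ − d_i⁴)/32 = π(0.0333⁴ − 0.0272⁴)/32 = 6.698×10^-8 m⁴.
T_max = τ_allow·J/r = 1.18×10^8 × 6.698×10^-8 / 0.0166 = 474.7 N·m.
ω = 2π·258/60 = 27.02 rad/s, so P_max = T_max·ω = 1.283×10^4 W.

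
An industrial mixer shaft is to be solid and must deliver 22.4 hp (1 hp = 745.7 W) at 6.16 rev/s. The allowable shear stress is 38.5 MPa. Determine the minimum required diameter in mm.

ω = 2π·6.16 = 38.70 rad/s, so T = P/ω = 22.4×745.7 / 38.70 = 431.6 N·m.
For a solid shaft τ_max = 16T/(πd³), so d = (16T/(π τ_allow))^(1/3) = (16·431.6/(π·3.85×10^7))^(1/3) = 0.03851 m.

38.5 mm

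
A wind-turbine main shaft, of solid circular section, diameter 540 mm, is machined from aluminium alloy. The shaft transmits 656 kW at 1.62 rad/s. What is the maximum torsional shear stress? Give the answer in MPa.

13.1 MPa

ω = 1.62 rad/s, so T = P/ω = 656×10³ / 1.620 = 404900 N·m.
J = πd⁴/32 = π(0.540)⁴/32 = 8.348×10^-3 m⁴.
τ_max = T·r/J = 404900 × 0.270 / 8.348×10^-3 = 1.310×10^7 Pa.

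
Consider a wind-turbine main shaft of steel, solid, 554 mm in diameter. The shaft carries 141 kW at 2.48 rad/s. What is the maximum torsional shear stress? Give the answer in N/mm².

ω = 2.48 rad/s, so T = P/ω = 141×10³ / 2.480 = 56850 N·m.
J = πd⁴/32 = π(0.554)⁴/32 = 9.248×10^-3 m⁴.
τ_max = T·r/J = 56850 × 0.277 / 9.248×10^-3 = 1.703×10^6 Pa.

1.70 N/mm²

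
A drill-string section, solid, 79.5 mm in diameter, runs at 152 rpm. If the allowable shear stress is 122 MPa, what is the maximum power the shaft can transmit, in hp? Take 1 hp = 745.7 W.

257 hp

J = πd⁴/32 = π(0.0795)⁴/32 = 3.922×10^-6 m⁴.
T_max = τ_allow·J/r = 1.22×10^8 × 3.922×10^-6 / 0.0398 = 12040 N·m.
ω = 2π·152/60 = 15.92 rad/s, so P_max = T_max·ω = 1.916×10^5 W.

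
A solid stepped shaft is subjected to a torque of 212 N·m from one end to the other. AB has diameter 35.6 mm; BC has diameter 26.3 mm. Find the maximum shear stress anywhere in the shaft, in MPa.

59.4 MPa

Under the same torque, τ_max = 16T/(πd³) is largest where d is smallest — segment BC (d = 26.3 mm).
τ_max = 16·212.0/(π·(0.0263)³) = 5.935×10^7 Pa.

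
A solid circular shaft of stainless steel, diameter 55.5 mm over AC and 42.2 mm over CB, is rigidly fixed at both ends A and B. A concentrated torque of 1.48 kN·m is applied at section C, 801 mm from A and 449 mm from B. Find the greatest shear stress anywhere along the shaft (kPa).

37500 kPa

Compatibility: T_A·a/J_AC = T_B·b/J_CB with T_A + T_B = T₀.
J_AC = 9.31×10^-7 m⁴, J_CB = 3.11×10^-7 m⁴, so T_A = T₀·(J_AC/a)/((J_AC/a)+(J_CB/b)) = 927.1 N·m, T_B = 552.9 N·m.
τ in each portion: τ_AC = 2.76×10^7 Pa, τ_CB = 3.75×10^7 Pa; maximum is in CB.
τ_max = T_CB·r/J = 552.9·0.0211/3.11×10^-7 = 3.747×10^7 Pa.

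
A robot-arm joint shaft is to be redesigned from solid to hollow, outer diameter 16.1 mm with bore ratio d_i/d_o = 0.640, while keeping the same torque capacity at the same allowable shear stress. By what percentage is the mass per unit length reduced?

33.3 %

Equal τ_max and T ⇒ the solid shaft needs d_s³ = d_o³(1−k⁴), so d_s = 16.1·(1−0.640⁴)^(1/3) = 15.14 mm.
Area ratio A_h/A_s = d_o²(1−k²)/d_s² = (1−k²)/(1−k⁴)^(2/3) = 0.6673.
Mass saving = 1 − 0.6673 = 33.3 %.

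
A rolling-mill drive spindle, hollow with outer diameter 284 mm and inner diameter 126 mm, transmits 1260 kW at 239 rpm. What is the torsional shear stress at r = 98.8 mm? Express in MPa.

ω = 2π·239/60 = 25.03 rad/s, so T = P/ω = 1260×10³ / 25.03 = 50340 N·m.
J = π(d_o⁴ − d_i⁴)/32 = π(0.284⁴ − 0.126⁴)/32 = 6.139×10^-4 m⁴.
Shear stress varies linearly with radius: τ = T·r/J = 50340 × 0.0988 / 6.139×10^-4 = 8.102×10^6 Pa.

8.10 MPa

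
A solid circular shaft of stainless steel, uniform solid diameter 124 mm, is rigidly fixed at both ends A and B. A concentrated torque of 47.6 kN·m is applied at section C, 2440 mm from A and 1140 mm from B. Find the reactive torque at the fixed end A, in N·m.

With uniform GJ and both ends fixed, compatibility θ_AC = θ_CB gives T_A·a = T_B·b, together with T_A + T_B = T₀.
T_A = T₀·b/(a+b) = 47600·1140/3580 = 15160 N·m; T_B = 32440 N·m.

15200 N·m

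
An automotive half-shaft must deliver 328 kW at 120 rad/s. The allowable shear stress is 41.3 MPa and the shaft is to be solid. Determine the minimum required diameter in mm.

ω = 120 rad/s, so T = P/ω = 328×10³ / 120.0 = 2733 N·m.
For a solid shaft τ_max = 16T/(πd³), so d = (16T/(π τ_allow))^(1/3) = (16·2733/(π·4.13×10^7))^(1/3) = 0.06959 m.

69.6 mm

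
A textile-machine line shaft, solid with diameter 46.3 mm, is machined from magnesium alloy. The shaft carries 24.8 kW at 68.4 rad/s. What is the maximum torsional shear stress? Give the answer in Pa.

ω = 68.4 rad/s, so T = P/ω = 24.8×10³ / 68.40 = 362.6 N·m.
J = πd⁴/32 = π(0.0463)⁴/32 = 4.512×10^-7 m⁴.
τ_max = T·r/J = 362.6 × 0.0231 / 4.512×10^-7 = 1.860×10^7 Pa.

1.86e7 Pa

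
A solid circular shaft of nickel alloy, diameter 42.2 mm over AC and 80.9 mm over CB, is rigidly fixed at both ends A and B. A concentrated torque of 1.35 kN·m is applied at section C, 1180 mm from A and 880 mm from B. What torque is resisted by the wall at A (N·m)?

70.6 N·m

Compatibility: T_A·a/J_AC = T_B·b/J_CB with T_A + T_B = T₀.
J_AC = 3.11×10^-7 m⁴, J_CB = 4.21×10^-6 m⁴, so T_A = T₀·(J_AC/a)/((J_AC/a)+(J_CB/b)) = 70.64 N·m, T_B = 1279 N·m.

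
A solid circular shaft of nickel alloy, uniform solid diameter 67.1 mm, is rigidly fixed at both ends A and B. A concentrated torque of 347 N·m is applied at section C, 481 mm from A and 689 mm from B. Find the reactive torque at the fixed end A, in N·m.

With uniform GJ and both ends fixed, compatibility θ_AC = θ_CB gives T_A·a = T_B·b, together with T_A + T_B = T₀.
T_A = T₀·b/(a+b) = 347.0·689/1170 = 204.3 N·m; T_B = 142.7 N·m.

204 N·m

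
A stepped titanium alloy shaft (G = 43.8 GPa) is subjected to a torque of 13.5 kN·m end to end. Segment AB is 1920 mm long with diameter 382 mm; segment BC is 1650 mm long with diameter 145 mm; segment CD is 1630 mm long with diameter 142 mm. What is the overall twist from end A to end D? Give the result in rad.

0.0246 rad

J_AB = π(0.382)⁴/32 = 2.09×10^-3 m⁴; J_BC = π(0.145)⁴/32 = 4.34×10^-5 m⁴; J_CD = π(0.142)⁴/32 = 3.99×10^-5 m⁴.
θ = (T/G)·Σ L_i/J_i = (13500/43.8×10⁹)·(1.92/2.09×10^-3 + 1.65/4.34×10^-5 + 1.63/3.99×10^-5) = 0.02459 rad.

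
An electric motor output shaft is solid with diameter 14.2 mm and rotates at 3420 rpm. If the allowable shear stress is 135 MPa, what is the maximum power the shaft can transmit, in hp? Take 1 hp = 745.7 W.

36.5 hp

J = πd⁴/32 = π(0.0142)⁴/32 = 3.992×10^-9 m⁴.
T_max = τ_allow·J/r = 1.35×10^8 × 3.992×10^-9 / 0.00710 = 75.90 N·m.
ω = 2π·3420/60 = 358.1 rad/s, so P_max = T_max·ω = 2.718×10^4 W.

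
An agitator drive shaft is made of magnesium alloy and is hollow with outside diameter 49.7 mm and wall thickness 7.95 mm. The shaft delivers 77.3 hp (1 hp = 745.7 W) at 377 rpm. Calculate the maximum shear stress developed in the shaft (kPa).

77100 kPa

ω = 2π·377/60 = 39.48 rad/s, so T = P/ω = 77.3×745.7 / 39.48 = 1460 N·m.
J = π(d_o⁴ − d_i⁴)/32 = π(0.0497⁴ − 0.0338⁴)/32 = 4.709×10^-7 m⁴.
τ_max = T·r/J = 1460 × 0.0249 / 4.709×10^-7 = 7.706×10^7 Pa.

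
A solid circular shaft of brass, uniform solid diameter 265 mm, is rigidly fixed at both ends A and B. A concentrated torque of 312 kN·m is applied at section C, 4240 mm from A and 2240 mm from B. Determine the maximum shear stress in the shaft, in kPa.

With uniform GJ and both ends fixed, compatibility θ_AC = θ_CB gives T_A·a = T_B·b, together with T_A + T_B = T₀.
T_A = T₀·b/(a+b) = 312000·2240/6480 = 107900 N·m; T_B = 204100 N·m.
τ in each portion: τ_AC = 2.95×10^7 Pa, τ_CB = 5.59×10^7 Pa; maximum is in CB.
τ_max = T_CB·r/J = 204100·0.133/4.84×10^-4 = 5.587×10^7 Pa.

55900 kPa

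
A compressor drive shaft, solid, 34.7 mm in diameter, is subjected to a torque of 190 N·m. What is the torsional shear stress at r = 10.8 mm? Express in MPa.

14.4 MPa

J = πd⁴/32 = π(0.0347)⁴/32 = 1.423×10^-7 m⁴.
Shear stress varies linearly with radius: τ = T·r/J = 190.0 × 0.0108 / 1.423×10^-7 = 1.442×10^7 Pa.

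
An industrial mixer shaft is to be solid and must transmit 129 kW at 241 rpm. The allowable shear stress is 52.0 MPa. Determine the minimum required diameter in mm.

ω = 2π·241/60 = 25.24 rad/s, so T = P/ω = 129×10³ / 25.24 = 5111 N·m.
For a solid shaft τ_max = 16T/(πd³), so d = (16T/(π τ_allow))^(1/3) = (16·5111/(π·5.20×10^7))^(1/3) = 0.07940 m.

79.4 mm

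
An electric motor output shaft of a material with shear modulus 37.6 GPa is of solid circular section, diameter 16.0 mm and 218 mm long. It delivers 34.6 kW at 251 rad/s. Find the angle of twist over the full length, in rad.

ω = 251 rad/s, so T = P/ω = 34.6×10³ / 251.0 = 137.8 N·m.
J = πd⁴/32 = π(0.0160)⁴/32 = 6.434×10^-9 m⁴.
θ = T·L/(G·J) = 137.8 × 0.218 / (37.6×10⁹ × 6.434×10^-9) = 0.1242 rad.

0.124 rad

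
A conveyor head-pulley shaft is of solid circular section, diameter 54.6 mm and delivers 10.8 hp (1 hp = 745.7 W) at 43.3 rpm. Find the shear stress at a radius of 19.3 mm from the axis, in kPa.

39300 kPa

ω = 2π·43.3/60 = 4.534 rad/s, so T = P/ω = 10.8×745.7 / 4.534 = 1776 N·m.
J = πd⁴/32 = π(0.0546)⁴/32 = 8.725×10^-7 m⁴.
Shear stress varies linearly with radius: τ = T·r/J = 1776 × 0.0193 / 8.725×10^-7 = 3.929×10^7 Pa.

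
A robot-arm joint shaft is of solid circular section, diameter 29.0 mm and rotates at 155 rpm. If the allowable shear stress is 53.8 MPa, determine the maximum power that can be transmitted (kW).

J = πd⁴/32 = π(0.0290)⁴/32 = 6.944×10^-8 m⁴.
T_max = τ_allow·J/r = 5.38×10^7 × 6.944×10^-8 / 0.0145 = 257.6 N·m.
ω = 2π·155/60 = 16.23 rad/s, so P_max = T_max·ω = 4182 W.

4.18 kW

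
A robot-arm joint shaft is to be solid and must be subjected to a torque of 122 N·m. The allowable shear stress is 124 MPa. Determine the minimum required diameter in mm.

For a solid shaft τ_max = 16T/(πd³), so d = (16T/(π τ_allow))^(1/3) = (16·122.0/(π·1.24×10^8))^(1/3) = 0.01711 m.

17.1 mm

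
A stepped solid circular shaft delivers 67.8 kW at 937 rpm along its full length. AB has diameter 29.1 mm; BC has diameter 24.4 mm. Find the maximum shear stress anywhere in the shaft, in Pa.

ω = 2π·937/60 = 98.12 rad/s, so T = P/ω = 67.8×10³ / 98.12 = 691.0 N·m.
Under the same torque, τ_max = 16T/(πd³) is largest where d is smallest — segment BC (d = 24.4 mm).
τ_max = 16·691.0/(π·(0.0244)³) = 2.422×10^8 Pa.

2.42e8 Pa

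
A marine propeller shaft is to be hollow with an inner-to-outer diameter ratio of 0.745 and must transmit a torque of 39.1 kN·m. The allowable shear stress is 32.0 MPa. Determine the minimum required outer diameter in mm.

For a hollow shaft with d_i/d_o = 0.745: τ_max = 16T/(π d_o³ (1−k⁴)), so d_o = [16T/(π τ_allow (1−k⁴))]^(1/3) = [16·39100/(π·3.20×10^7·0.6919)]^(1/3) = 0.2080 m.

208 mm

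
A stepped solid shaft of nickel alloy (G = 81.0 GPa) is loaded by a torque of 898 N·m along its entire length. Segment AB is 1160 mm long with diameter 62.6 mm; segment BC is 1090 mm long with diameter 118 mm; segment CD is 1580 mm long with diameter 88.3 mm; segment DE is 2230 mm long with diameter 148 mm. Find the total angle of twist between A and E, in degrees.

0.723°

J_AB = π(0.0626)⁴/32 = 1.51×10^-6 m⁴; J_BC = π(0.118)⁴/32 = 1.90×10^-5 m⁴; J_CD = π(0.0883)⁴/32 = 5.97×10^-6 m⁴; J_DE = π(0.148)⁴/32 = 4.71×10^-5 m⁴.
θ = (T/G)·Σ L_i/J_i = (898.0/81.0×10⁹)·(1.16/1.51×10^-6 + 1.09/1.90×10^-5 + 1.58/5.97×10^-6 + 2.23/4.71×10^-5) = 0.01262 rad.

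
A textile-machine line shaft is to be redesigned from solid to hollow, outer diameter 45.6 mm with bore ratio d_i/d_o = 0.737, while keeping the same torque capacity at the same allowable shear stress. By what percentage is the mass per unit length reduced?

Equal τ_max and T ⇒ the solid shaft needs d_s³ = d_o³(1−k⁴), so d_s = 45.6·(1−0.737⁴)^(1/3) = 40.58 mm.
Area ratio A_h/A_s = d_o²(1−k²)/d_s² = (1−k²)/(1−k⁴)^(2/3) = 0.5767.
Mass saving = 1 − 0.5767 = 42.3 %.

42.3 %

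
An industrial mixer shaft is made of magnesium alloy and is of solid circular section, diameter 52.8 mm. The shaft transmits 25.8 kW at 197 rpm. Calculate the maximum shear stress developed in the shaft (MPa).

43.3 MPa

ω = 2π·197/60 = 20.63 rad/s, so T = P/ω = 25.8×10³ / 20.63 = 1251 N·m.
J = πd⁴/32 = π(0.0528)⁴/32 = 7.630×10^-7 m⁴.
τ_max = T·r/J = 1251 × 0.0264 / 7.630×10^-7 = 4.327×10^7 Pa.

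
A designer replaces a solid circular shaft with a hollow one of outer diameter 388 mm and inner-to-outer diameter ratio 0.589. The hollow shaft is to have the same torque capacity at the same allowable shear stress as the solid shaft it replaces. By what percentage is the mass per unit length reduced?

28.9 %

Equal τ_max and T ⇒ the solid shaft needs d_s³ = d_o³(1−k⁴), so d_s = 388·(1−0.589⁴)^(1/3) = 371.8 mm.
Area ratio A_h/A_s = d_o²(1−k²)/d_s² = (1−k²)/(1−k⁴)^(2/3) = 0.7114.
Mass saving = 1 − 0.7114 = 28.9 %.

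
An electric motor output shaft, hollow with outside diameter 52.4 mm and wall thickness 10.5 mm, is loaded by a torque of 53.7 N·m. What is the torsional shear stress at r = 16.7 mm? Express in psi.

J = π(d_o⁴ − d_i⁴)/32 = π(0.0524⁴ − 0.0314⁴)/32 = 6.447×10^-7 m⁴.
Shear stress varies linearly with radius: τ = T·r/J = 53.70 × 0.0167 / 6.447×10^-7 = 1.391×10^6 Pa.

202 psi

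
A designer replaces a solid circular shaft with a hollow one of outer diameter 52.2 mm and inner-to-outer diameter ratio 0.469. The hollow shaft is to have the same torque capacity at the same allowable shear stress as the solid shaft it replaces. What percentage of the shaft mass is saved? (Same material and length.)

19.4 %

Equal τ_max and T ⇒ the solid shaft needs d_s³ = d_o³(1−k⁴), so d_s = 52.2·(1−0.469⁴)^(1/3) = 51.34 mm.
Area ratio A_h/A_s = d_o²(1−k²)/d_s² = (1−k²)/(1−k⁴)^(2/3) = 0.8063.
Mass saving = 1 − 0.8063 = 19.4 %.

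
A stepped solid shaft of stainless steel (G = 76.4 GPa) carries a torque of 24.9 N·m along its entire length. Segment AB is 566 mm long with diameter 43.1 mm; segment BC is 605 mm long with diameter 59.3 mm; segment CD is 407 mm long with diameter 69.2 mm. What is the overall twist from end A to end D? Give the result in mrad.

J_AB = π(0.0431)⁴/32 = 3.39×10^-7 m⁴; J_BC = π(0.0593)⁴/32 = 1.21×10^-6 m⁴; J_CD = π(0.0692)⁴/32 = 2.25×10^-6 m⁴.
θ = (T/G)·Σ L_i/J_i = (24.90/76.4×10⁹)·(0.566/3.39×10^-7 + 0.605/1.21×10^-6 + 0.407/2.25×10^-6) = 7.659×10^-4 rad.

0.766 mrad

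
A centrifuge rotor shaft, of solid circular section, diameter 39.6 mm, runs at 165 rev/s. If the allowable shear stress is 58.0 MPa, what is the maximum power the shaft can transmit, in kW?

J = πd⁴/32 = π(0.0396)⁴/32 = 2.414×10^-7 m⁴.
T_max = τ_allow·J/r = 5.80×10^7 × 2.414×10^-7 / 0.0198 = 707.2 N·m.
ω = 2π·165 = 1037 rad/s, so P_max = T_max·ω = 7.332×10^5 W.

733 kW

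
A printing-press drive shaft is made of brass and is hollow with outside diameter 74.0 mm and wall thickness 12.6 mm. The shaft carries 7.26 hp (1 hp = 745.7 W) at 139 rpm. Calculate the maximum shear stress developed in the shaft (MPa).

ω = 2π·139/60 = 14.56 rad/s, so T = P/ω = 7.26×745.7 / 14.56 = 371.9 N·m.
J = π(d_o⁴ − d_i⁴)/32 = π(0.0740⁴ − 0.0488⁴)/32 = 2.387×10^-6 m⁴.
τ_max = T·r/J = 371.9 × 0.0370 / 2.387×10^-6 = 5.765×10^6 Pa.

5.76 MPa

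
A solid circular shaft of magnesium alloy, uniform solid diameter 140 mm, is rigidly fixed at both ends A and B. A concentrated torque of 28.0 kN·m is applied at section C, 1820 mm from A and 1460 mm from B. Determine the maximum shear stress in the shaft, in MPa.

With uniform GJ and both ends fixed, compatibility θ_AC = θ_CB gives T_A·a = T_B·b, together with T_A + T_B = T₀.
T_A = T₀·b/(a+b) = 28000·1460/3280 = 12460 N·m; T_B = 15540 N·m.
τ in each portion: τ_AC = 2.31×10^7 Pa, τ_CB = 2.88×10^7 Pa; maximum is in CB.
τ_max = T_CB·r/J = 15540·0.0700/3.77×10^-5 = 2.884×10^7 Pa.

28.8 MPa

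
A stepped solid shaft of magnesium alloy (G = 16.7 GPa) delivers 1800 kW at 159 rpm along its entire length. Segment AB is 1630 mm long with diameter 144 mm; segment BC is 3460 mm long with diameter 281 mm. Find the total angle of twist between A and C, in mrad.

287 mrad

ω = 2π·159/60 = 16.65 rad/s, so T = P/ω = 1800×10³ / 16.65 = 108100 N·m.
J_AB = π(0.144)⁴/32 = 4.22×10^-5 m⁴; J_BC = π(0.281)⁴/32 = 6.12×10^-4 m⁴.
θ = (T/G)·Σ L_i/J_i = (108100/16.7×10⁹)·(1.63/4.22×10^-5 + 3.46/6.12×10^-4) = 0.2866 rad.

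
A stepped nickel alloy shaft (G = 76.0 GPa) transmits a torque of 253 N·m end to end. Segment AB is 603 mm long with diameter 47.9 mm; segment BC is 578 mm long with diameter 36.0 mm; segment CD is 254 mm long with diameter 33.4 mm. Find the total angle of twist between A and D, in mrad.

J_AB = π(0.0479)⁴/32 = 5.17×10^-7 m⁴; J_BC = π(0.0360)⁴/32 = 1.65×10^-7 m⁴; J_CD = π(0.0334)⁴/32 = 1.22×10^-7 m⁴.
θ = (T/G)·Σ L_i/J_i = (253.0/76.0×10⁹)·(0.603/5.17×10^-7 + 0.578/1.65×10^-7 + 0.254/1.22×10^-7) = 0.02247 rad.

22.5 mrad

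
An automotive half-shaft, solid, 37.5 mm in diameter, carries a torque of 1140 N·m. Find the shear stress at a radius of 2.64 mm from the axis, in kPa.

15500 kPa

J = πd⁴/32 = π(0.0375)⁴/32 = 1.941×10^-7 m⁴.
Shear stress varies linearly with radius: τ = T·r/J = 1140 × 0.00264 / 1.941×10^-7 = 1.550×10^7 Pa.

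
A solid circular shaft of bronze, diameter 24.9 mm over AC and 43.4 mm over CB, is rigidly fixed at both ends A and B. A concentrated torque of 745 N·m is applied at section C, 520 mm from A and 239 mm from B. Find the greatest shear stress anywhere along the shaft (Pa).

4.42e7 Pa

Compatibility: T_A·a/J_AC = T_B·b/J_CB with T_A + T_B = T₀.
J_AC = 3.77×10^-8 m⁴, J_CB = 3.48×10^-7 m⁴, so T_A = T₀·(J_AC/a)/((J_AC/a)+(J_CB/b)) = 35.34 N·m, T_B = 709.7 N·m.
τ in each portion: τ_AC = 1.17×10^7 Pa, τ_CB = 4.42×10^7 Pa; maximum is in CB.
τ_max = T_CB·r/J = 709.7·0.0217/3.48×10^-7 = 4.421×10^7 Pa.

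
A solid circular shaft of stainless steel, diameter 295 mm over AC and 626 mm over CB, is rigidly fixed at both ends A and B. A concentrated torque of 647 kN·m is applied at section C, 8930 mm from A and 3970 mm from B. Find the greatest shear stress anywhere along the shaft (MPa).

13.1 MPa

Compatibility: T_A·a/J_AC = T_B·b/J_CB with T_A + T_B = T₀.
J_AC = 7.44×10^-4 m⁴, J_CB = 0.0151 m⁴, so T_A = T₀·(J_AC/a)/((J_AC/a)+(J_CB/b)) = 13880 N·m, T_B = 633100 N·m.
τ in each portion: τ_AC = 2.75×10^6 Pa, τ_CB = 1.31×10^7 Pa; maximum is in CB.
τ_max = T_CB·r/J = 633100·0.313/0.0151 = 1.314×10^7 Pa.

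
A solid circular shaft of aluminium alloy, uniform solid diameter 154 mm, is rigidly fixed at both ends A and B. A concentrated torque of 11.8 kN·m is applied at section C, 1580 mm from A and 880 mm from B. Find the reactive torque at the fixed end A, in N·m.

With uniform GJ and both ends fixed, compatibility θ_AC = θ_CB gives T_A·a = T_B·b, together with T_A + T_B = T₀.
T_A = T₀·b/(a+b) = 11800·880/2460 = 4221 N·m; T_B = 7579 N·m.

4220 N·m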